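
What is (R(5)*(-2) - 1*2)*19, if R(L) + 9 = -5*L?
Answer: 1254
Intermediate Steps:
R(L) = -9 - 5*L
(R(5)*(-2) - 1*2)*19 = ((-9 - 5*5)*(-2) - 1*2)*19 = ((-9 - 25)*(-2) - 2)*19 = (-34*(-2) - 2)*19 = (68 - 2)*19 = 66*19 = 1254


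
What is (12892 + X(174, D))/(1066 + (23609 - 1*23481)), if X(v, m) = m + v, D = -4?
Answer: 2177/199 ≈ 10.940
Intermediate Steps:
(12892 + X(174, D))/(1066 + (23609 - 1*23481)) = (12892 + (-4 + 174))/(1066 + (23609 - 1*23481)) = (12892 + 170)/(1066 + (23609 - 23481)) = 13062/(1066 + 128) = 13062/1194 = 13062*(1/1194) = 2177/199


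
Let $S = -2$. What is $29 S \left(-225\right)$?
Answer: $13050$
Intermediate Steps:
$29 S \left(-225\right) = 29 \left(-2\right) \left(-225\right) = \left(-58\right) \left(-225\right) = 13050$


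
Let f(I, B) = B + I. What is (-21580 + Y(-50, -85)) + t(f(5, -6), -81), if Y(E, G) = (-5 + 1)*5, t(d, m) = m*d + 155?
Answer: -21364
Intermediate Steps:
t(d, m) = 155 + d*m (t(d, m) = d*m + 155 = 155 + d*m)
Y(E, G) = -20 (Y(E, G) = -4*5 = -20)
(-21580 + Y(-50, -85)) + t(f(5, -6), -81) = (-21580 - 20) + (155 + (-6 + 5)*(-81)) = -21600 + (155 - 1*(-81)) = -21600 + (155 + 81) = -21600 + 236 = -21364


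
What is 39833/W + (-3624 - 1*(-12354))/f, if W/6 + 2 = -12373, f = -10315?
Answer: -211815979/153177750 ≈ -1.3828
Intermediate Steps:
W = -74250 (W = -12 + 6*(-12373) = -12 - 74238 = -74250)
39833/W + (-3624 - 1*(-12354))/f = 39833/(-74250) + (-3624 - 1*(-12354))/(-10315) = 39833*(-1/74250) + (-3624 + 12354)*(-1/10315) = -39833/74250 + 8730*(-1/10315) = -39833/74250 - 1746/2063 = -211815979/153177750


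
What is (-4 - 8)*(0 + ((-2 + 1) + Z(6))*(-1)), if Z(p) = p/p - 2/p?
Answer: -4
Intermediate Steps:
Z(p) = 1 - 2/p
(-4 - 8)*(0 + ((-2 + 1) + Z(6))*(-1)) = (-4 - 8)*(0 + ((-2 + 1) + (-2 + 6)/6)*(-1)) = -12*(0 + (-1 + (⅙)*4)*(-1)) = -12*(0 + (-1 + ⅔)*(-1)) = -12*(0 - ⅓*(-1)) = -12*(0 + ⅓) = -12*⅓ = -4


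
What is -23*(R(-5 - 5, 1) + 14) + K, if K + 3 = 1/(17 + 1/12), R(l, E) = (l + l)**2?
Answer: -1952613/205 ≈ -9524.9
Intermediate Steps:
R(l, E) = 4*l**2 (R(l, E) = (2*l)**2 = 4*l**2)
K = -603/205 (K = -3 + 1/(17 + 1/12) = -3 + 1/(205/12) = -3 + 12/205 = -603/205 ≈ -2.9415)
-23*(R(-5 - 5, 1) + 14) + K = -23*(4*(-5 - 5)**2 + 14) - 603/205 = -23*(4*(-10)**2 + 14) - 603/205 = -23*(4*100 + 14) - 603/205 = -23*(400 + 14) - 603/205 = -23*414 - 603/205 = -9522 - 603/205 = -1952613/205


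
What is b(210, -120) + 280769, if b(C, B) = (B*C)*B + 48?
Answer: 3304817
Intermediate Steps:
b(C, B) = 48 + C*B² (b(C, B) = C*B² + 48 = 48 + C*B²)
b(210, -120) + 280769 = (48 + 210*(-120)²) + 280769 = (48 + 210*14400) + 280769 = (48 + 3024000) + 280769 = 3024048 + 280769 = 3304817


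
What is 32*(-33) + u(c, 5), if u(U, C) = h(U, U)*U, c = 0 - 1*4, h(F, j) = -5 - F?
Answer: -1052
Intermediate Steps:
c = -4 (c = 0 - 4 = -4)
u(U, C) = U*(-5 - U) (u(U, C) = (-5 - U)*U = U*(-5 - U))
32*(-33) + u(c, 5) = 32*(-33) - 1*(-4)*(5 - 4) = -1056 - 1*(-4)*1 = -1056 + 4 = -1052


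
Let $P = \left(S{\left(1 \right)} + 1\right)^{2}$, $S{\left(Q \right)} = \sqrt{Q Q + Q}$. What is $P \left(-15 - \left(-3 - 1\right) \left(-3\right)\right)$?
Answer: $-81 - 54 \sqrt{2} \approx -157.37$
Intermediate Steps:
$S{\left(Q \right)} = \sqrt{Q + Q^{2}}$ ($S{\left(Q \right)} = \sqrt{Q^{2} + Q} = \sqrt{Q + Q^{2}}$)
$P = \left(1 + \sqrt{2}\right)^{2}$ ($P = \left(\sqrt{1 \left(1 + 1\right)} + 1\right)^{2} = \left(\sqrt{1 \cdot 2} + 1\right)^{2} = \left(\sqrt{2} + 1\right)^{2} = \left(1 + \sqrt{2}\right)^{2} \approx 5.8284$)
$P \left(-15 - \left(-3 - 1\right) \left(-3\right)\right) = \left(1 + \sqrt{2}\right)^{2} \left(-15 - \left(-3 - 1\right) \left(-3\right)\right) = \left(1 + \sqrt{2}\right)^{2} \left(-15 - \left(-4\right) \left(-3\right)\right) = \left(1 + \sqrt{2}\right)^{2} \left(-15 - 12\right) = \left(1 + \sqrt{2}\right)^{2} \left(-27\right) = - 27 \left(1 + \sqrt{2}\right)^{2}$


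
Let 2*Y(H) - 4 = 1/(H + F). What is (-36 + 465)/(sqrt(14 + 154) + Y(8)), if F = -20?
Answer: -483912/94559 + 494208*sqrt(42)/94559 ≈ 28.754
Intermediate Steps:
Y(H) = 2 + 1/(2*(-20 + H)) (Y(H) = 2 + 1/(2*(H - 20)) = 2 + 1/(2*(-20 + H)))
(-36 + 465)/(sqrt(14 + 154) + Y(8)) = (-36 + 465)/(sqrt(14 + 154) + (-79 + 4*8)/(2*(-20 + 8))) = 429/(sqrt(168) + (1/2)*(-79 + 32)/(-12)) = 429/(2*sqrt(42) + (1/2)*(-1/12)*(-47)) = 429/(2*sqrt(42) + 47/24) = 429/(47/24 + 2*sqrt(42))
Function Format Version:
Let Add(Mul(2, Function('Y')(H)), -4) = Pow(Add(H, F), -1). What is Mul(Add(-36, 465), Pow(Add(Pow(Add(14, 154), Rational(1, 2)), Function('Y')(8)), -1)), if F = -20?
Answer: Add(Rational(-483912, 94559), Mul(Rational(494208, 94559), Pow(42, Rational(1, 2)))) ≈ 28.754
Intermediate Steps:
Function('Y')(H) = Add(2, Mul(Rational(1, 2), Pow(Add(-20, H), -1))) (Function('Y')(H) = Add(2, Mul(Rational(1, 2), Pow(Add(H, -20), -1))) = Add(2, Mul(Rational(1, 2), Pow(Add(-20, H), -1))))
Mul(Add(-36, 465), Pow(Add(Pow(Add(14, 154), Rational(1, 2)), Function('Y')(8)), -1)) = Mul(Add(-36, 465), Pow(Add(Pow(Add(14, 154), Rational(1, 2)), Mul(Rational(1, 2), Pow(Add(-20, 8), -1), Add(-79, Mul(4, 8)))), -1)) = Mul(429, Pow(Add(Pow(168, Rational(1, 2)), Mul(Rational(1, 2), Pow(-12, -1), Add(-79, 32))), -1)) = Mul(429, Pow(Add(Mul(2, Pow(42, Rational(1, 2))), Mul(Rational(1, 2), Rational(-1, 12), -47)), -1)) = Mul(429, Pow(Add(Mul(2, Pow(42, Rational(1, 2))), Rational(47, 24)), -1)) = Mul(429, Pow(Add(Rational(47, 24), Mul(2, Pow(42, Rational(1, 2)))), -1))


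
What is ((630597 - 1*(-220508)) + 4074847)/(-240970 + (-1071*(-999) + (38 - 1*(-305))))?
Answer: 820992/138217 ≈ 5.9399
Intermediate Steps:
((630597 - 1*(-220508)) + 4074847)/(-240970 + (-1071*(-999) + (38 - 1*(-305)))) = ((630597 + 220508) + 4074847)/(-240970 + (1069929 + (38 + 305))) = (851105 + 4074847)/(-240970 + (1069929 + 343)) = 4925952/(-240970 + 1070272) = 4925952/829302 = 4925952*(1/829302) = 820992/138217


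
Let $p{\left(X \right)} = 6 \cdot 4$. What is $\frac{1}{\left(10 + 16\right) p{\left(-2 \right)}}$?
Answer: $\frac{1}{624} \approx 0.0016026$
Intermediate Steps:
$p{\left(X \right)} = 24$
$\frac{1}{\left(10 + 16\right) p{\left(-2 \right)}} = \frac{1}{\left(10 + 16\right) 24} = \frac{1}{26 \cdot 24} = \frac{1}{624}$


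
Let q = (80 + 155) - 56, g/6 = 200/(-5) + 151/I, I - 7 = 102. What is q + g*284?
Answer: -7152625/109 ≈ -65620.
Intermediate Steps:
I = 109 (I = 7 + 102 = 109)
g = -25254/109 (g = 6*(200/(-5) + 151/109) = 6*(200*(-⅕) + 151*(1/109)) = 6*(-40 + 151/109) = 6*(-4209/109) = -25254/109 ≈ -231.69)
q = 179 (q = 235 - 56 = 179)
q + g*284 = 179 - 25254/109*284 = 179 - 7172136/109 = -7152625/109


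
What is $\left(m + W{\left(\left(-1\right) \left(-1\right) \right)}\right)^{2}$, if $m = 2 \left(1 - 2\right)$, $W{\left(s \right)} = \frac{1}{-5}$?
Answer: $\frac{121}{25} \approx 4.84$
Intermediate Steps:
$W{\left(s \right)} = - \frac{1}{5}$
$m = -2$ ($m = 2 \left(-1\right) = -2$)
$\left(m + W{\left(\left(-1\right) \left(-1\right) \right)}\right)^{2} = \left(-2 - \frac{1}{5}\right)^{2} = \left(- \frac{11}{5}\right)^{2} = \frac{121}{25}$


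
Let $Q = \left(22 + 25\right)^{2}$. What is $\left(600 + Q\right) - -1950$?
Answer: $4759$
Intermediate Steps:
$Q = 2209$ ($Q = 47^{2} = 2209$)
$\left(600 + Q\right) - -1950 = \left(600 + 2209\right) - -1950 = 2809 + 1950 = 4759$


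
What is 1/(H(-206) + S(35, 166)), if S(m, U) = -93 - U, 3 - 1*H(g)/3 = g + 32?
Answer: 1/272 ≈ 0.0036765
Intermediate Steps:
H(g) = -87 - 3*g (H(g) = 9 - 3*(g + 32) = 9 - 3*(32 + g) = 9 + (-96 - 3*g) = -87 - 3*g)
1/(H(-206) + S(35, 166)) = 1/((-87 - 3*(-206)) + (-93 - 1*166)) = 1/((-87 + 618) + (-93 - 166)) = 1/(531 - 259) = 1/272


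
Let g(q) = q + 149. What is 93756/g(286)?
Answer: 31252/145 ≈ 215.53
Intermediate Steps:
g(q) = 149 + q
93756/g(286) = 93756/(149 + 286) = 93756/435 = 93756*(1/435) = 31252/145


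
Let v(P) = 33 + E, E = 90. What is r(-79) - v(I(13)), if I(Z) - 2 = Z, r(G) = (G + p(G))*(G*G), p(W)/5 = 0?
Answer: -493162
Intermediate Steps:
p(W) = 0 (p(W) = 5*0 = 0)
r(G) = G³ (r(G) = (G + 0)*(G*G) = G*G² = G³)
I(Z) = 2 + Z
v(P) = 123 (v(P) = 33 + 90 = 123)
r(-79) - v(I(13)) = (-79)³ - 1*123 = -493039 - 123 = -493162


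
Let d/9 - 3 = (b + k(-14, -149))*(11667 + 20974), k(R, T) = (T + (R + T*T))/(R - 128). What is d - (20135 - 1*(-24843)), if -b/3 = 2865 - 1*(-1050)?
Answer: -248212732387/71 ≈ -3.4960e+9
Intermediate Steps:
b = -11745 (b = -3*(2865 - 1*(-1050)) = -3*(2865 + 1050) = -3*3915 = -11745)
k(R, T) = (R + T + T**2)/(-128 + R) (k(R, T) = (T + (R + T**2))/(-128 + R) = (R + T + T**2)/(-128 + R))
d = -248209538949/71 (d = 27 + 9*((-11745 + (-14 - 149 + (-149)**2)/(-128 - 14))*(11667 + 20974)) = 27 + 9*((-11745 + (-14 - 149 + 22201)/(-142))*32641) = 27 + 9*((-11745 - 1/142*22038)*32641) = 27 + 9*((-11745 - 11019/71)*32641) = 27 + 9*(-844914/71*32641) = 27 + 9*(-27578837874/71) = 27 - 248209540866/71 = -248209538949/71 ≈ -3.4959e+9)
d - (20135 - 1*(-24843)) = -248209538949/71 - (20135 - 1*(-24843)) = -248209538949/71 - (20135 + 24843) = -248209538949/71 - 1*44978 = -248209538949/71 - 44978 = -248212732387/71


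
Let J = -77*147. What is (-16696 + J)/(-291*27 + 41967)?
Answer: -5603/6822 ≈ -0.82131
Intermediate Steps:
J = -11319
(-16696 + J)/(-291*27 + 41967) = (-16696 - 11319)/(-291*27 + 41967) = -28015/(-7857 + 41967) = -28015/34110 = -28015*1/34110 = -5603/6822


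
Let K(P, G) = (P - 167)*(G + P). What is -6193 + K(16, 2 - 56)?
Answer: -455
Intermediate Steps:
K(P, G) = (-167 + P)*(G + P)
-6193 + K(16, 2 - 56) = -6193 + (16² - 167*(2 - 56) - 167*16 + (2 - 56)*16) = -6193 + (256 - 167*(-54) - 2672 - 54*16) = -6193 + (256 + 9018 - 2672 - 864) = -6193 + 5738 = -455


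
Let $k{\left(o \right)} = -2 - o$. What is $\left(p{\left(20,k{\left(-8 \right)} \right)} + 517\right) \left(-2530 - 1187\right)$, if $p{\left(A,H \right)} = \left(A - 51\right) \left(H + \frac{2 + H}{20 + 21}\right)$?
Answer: $- \frac{49521591}{41} \approx -1.2078 \cdot 10^{6}$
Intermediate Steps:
$p{\left(A,H \right)} = \left(-51 + A\right) \left(\frac{2}{41} + \frac{42 H}{41}\right)$ ($p{\left(A,H \right)} = \left(-51 + A\right) \left(H + \frac{2 + H}{41}\right) = \left(-51 + A\right) \left(H + \left(2 + H\right) \frac{1}{41}\right) = \left(-51 + A\right) \left(H + \left(\frac{2}{41} + \frac{H}{41}\right)\right) = \left(-51 + A\right) \left(\frac{2}{41} + \frac{42 H}{41}\right)$)
$\left(p{\left(20,k{\left(-8 \right)} \right)} + 517\right) \left(-2530 - 1187\right) = \left(\left(- \frac{102}{41} - \frac{2142 \left(-2 - -8\right)}{41} + \frac{2}{41} \cdot 20 + \frac{42}{41} \cdot 20 \left(-2 - -8\right)\right) + 517\right) \left(-2530 - 1187\right) = \left(\left(- \frac{102}{41} - \frac{2142 \left(-2 + 8\right)}{41} + \frac{40}{41} + \frac{42}{41} \cdot 20 \left(-2 + 8\right)\right) + 517\right) \left(-3717\right) = \left(\left(- \frac{102}{41} - \frac{12852}{41} + \frac{40}{41} + \frac{42}{41} \cdot 20 \cdot 6\right) + 517\right) \left(-3717\right) = \left(\left(- \frac{102}{41} - \frac{12852}{41} + \frac{40}{41} + \frac{5040}{41}\right) + 517\right) \left(-3717\right) = \left(- \frac{7874}{41} + 517\right) \left(-3717\right) = \frac{13323}{41} \left(-3717\right) = - \frac{49521591}{41}$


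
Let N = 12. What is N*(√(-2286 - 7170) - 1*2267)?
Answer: -27204 + 48*I*√591 ≈ -27204.0 + 1166.9*I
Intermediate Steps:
N*(√(-2286 - 7170) - 1*2267) = 12*(√(-2286 - 7170) - 1*2267) = 12*(√(-9456) - 2267) = 12*(4*I*√591 - 2267) = 12*(-2267 + 4*I*√591) = -27204 + 48*I*√591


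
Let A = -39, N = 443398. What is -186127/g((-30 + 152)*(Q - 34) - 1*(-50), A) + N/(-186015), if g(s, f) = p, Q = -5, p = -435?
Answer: 153020159/359629 ≈ 425.49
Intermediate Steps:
g(s, f) = -435
-186127/g((-30 + 152)*(Q - 34) - 1*(-50), A) + N/(-186015) = -186127/(-435) + 443398/(-186015) = -186127*(-1/435) + 443398*(-1/186015) = 186127/435 - 443398/186015 = 153020159/359629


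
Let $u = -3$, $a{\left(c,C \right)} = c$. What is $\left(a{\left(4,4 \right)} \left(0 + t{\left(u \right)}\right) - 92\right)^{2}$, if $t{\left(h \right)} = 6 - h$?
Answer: $3136$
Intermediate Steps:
$\left(a{\left(4,4 \right)} \left(0 + t{\left(u \right)}\right) - 92\right)^{2} = \left(4 \left(0 + \left(6 - -3\right)\right) - 92\right)^{2} = \left(4 \left(0 + \left(6 + 3\right)\right) - 92\right)^{2} = \left(4 \left(0 + 9\right) - 92\right)^{2} = \left(4 \cdot 9 - 92\right)^{2} = \left(36 - 92\right)^{2} = \left(-56\right)^{2} = 3136$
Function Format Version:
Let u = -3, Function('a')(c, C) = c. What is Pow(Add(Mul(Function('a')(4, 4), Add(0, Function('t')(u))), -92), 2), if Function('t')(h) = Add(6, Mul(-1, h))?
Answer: 3136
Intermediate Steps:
Pow(Add(Mul(Function('a')(4, 4), Add(0, Function('t')(u))), -92), 2) = Pow(Add(Mul(4, Add(0, Add(6, Mul(-1, -3)))), -92), 2) = Pow(Add(Mul(4, Add(0, Add(6, 3))), -92), 2) = Pow(Add(Mul(4, Add(0, 9)), -92), 2) = Pow(Add(Mul(4, 9), -92), 2) = Pow(Add(36, -92), 2) = Pow(-56, 2) = 3136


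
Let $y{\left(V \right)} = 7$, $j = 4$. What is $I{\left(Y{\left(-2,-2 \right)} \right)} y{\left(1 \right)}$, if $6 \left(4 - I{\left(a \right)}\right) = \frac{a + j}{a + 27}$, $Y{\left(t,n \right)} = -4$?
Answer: $28$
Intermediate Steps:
$I{\left(a \right)} = 4 - \frac{4 + a}{6 \left(27 + a\right)}$ ($I{\left(a \right)} = 4 - \frac{\left(a + 4\right) \frac{1}{a + 27}}{6} = 4 - \frac{\left(4 + a\right) \frac{1}{27 + a}}{6} = 4 - \frac{\frac{1}{27 + a} \left(4 + a\right)}{6} = 4 - \frac{4 + a}{6 \left(27 + a\right)}$)
$I{\left(Y{\left(-2,-2 \right)} \right)} y{\left(1 \right)} = \frac{23 \left(28 - 4\right)}{6 \left(27 - 4\right)} 7 = \frac{23}{6} \cdot \frac{1}{23} \cdot 24 \cdot 7 = 4 \cdot 7 = 28$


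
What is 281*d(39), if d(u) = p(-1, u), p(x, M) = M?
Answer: 10959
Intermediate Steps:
d(u) = u
281*d(39) = 281*39 = 10959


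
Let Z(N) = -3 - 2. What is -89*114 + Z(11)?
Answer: -10151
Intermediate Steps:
Z(N) = -5
-89*114 + Z(11) = -89*114 - 5 = -10146 - 5 = -10151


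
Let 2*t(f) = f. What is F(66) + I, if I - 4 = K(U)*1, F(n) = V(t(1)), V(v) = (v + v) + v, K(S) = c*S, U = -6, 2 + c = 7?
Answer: -49/2 ≈ -24.500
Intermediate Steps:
c = 5 (c = -2 + 7 = 5)
t(f) = f/2
K(S) = 5*S
V(v) = 3*v (V(v) = 2*v + v = 3*v)
F(n) = 3/2 (F(n) = 3*((½)*1) = 3*(½) = 3/2)
I = -26 (I = 4 + (5*(-6))*1 = 4 - 30*1 = 4 - 30 = -26)
F(66) + I = 3/2 - 26 = -49/2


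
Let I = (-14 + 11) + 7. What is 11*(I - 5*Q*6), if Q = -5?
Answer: 1694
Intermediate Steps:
I = 4 (I = -3 + 7 = 4)
11*(I - 5*Q*6) = 11*(4 - 5*(-5)*6) = 11*(4 + 25*6) = 11*(4 + 150) = 11*154 = 1694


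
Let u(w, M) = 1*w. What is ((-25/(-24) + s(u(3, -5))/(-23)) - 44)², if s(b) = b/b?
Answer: 563445169/304704 ≈ 1849.2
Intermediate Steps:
u(w, M) = w
s(b) = 1
((-25/(-24) + s(u(3, -5))/(-23)) - 44)² = ((-25/(-24) + 1/(-23)) - 44)² = ((-25*(-1/24) + 1*(-1/23)) - 44)² = ((25/24 - 1/23) - 44)² = (551/552 - 44)² = (-23737/552)² = 563445169/304704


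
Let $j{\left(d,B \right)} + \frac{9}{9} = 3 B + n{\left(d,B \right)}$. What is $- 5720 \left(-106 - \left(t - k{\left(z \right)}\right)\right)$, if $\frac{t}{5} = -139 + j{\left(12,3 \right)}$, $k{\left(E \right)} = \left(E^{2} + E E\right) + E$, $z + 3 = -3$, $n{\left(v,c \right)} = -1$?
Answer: $-3546400$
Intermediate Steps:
$z = -6$ ($z = -3 - 3 = -6$)
$k{\left(E \right)} = E + 2 E^{2}$ ($k{\left(E \right)} = \left(E^{2} + E^{2}\right) + E = 2 E^{2} + E = E + 2 E^{2}$)
$j{\left(d,B \right)} = -2 + 3 B$ ($j{\left(d,B \right)} = -1 + \left(3 B - 1\right) = -1 + \left(-1 + 3 B\right) = -2 + 3 B$)
$t = -660$ ($t = 5 \left(-139 + \left(-2 + 3 \cdot 3\right)\right) = 5 \left(-139 + \left(-2 + 9\right)\right) = 5 \left(-139 + 7\right) = 5 \left(-132\right) = -660$)
$- 5720 \left(-106 - \left(t - k{\left(z \right)}\right)\right) = - 5720 \left(-106 - \left(-660 + 6 \left(1 + 2 \left(-6\right)\right)\right)\right) = - 5720 \left(-106 + \left(- 6 \left(1 - 12\right) + 660\right)\right) = - 5720 \left(-106 + \left(\left(-6\right) \left(-11\right) + 660\right)\right) = - 5720 \left(-106 + \left(66 + 660\right)\right) = - 5720 \left(-106 + 726\right) = \left(-5720\right) 620 = -3546400$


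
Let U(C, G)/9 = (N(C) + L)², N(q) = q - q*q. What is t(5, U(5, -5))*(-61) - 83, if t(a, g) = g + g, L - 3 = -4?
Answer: -484301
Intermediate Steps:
L = -1 (L = 3 - 4 = -1)
N(q) = q - q²
U(C, G) = 9*(-1 + C*(1 - C))² (U(C, G) = 9*(C*(1 - C) - 1)² = 9*(-1 + C*(1 - C))²)
t(a, g) = 2*g
t(5, U(5, -5))*(-61) - 83 = (2*(9*(1 + 5*(-1 + 5))²))*(-61) - 83 = (2*(9*(1 + 5*4)²))*(-61) - 83 = (2*(9*(1 + 20)²))*(-61) - 83 = (2*(9*21²))*(-61) - 83 = (2*(9*441))*(-61) - 83 = (2*3969)*(-61) - 83 = 7938*(-61) - 83 = -484218 - 83 = -484301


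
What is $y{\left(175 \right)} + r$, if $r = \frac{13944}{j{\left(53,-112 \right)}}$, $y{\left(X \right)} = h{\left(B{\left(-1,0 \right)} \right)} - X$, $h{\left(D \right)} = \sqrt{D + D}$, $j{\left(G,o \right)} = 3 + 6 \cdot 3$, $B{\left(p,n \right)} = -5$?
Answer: $489 + i \sqrt{10} \approx 489.0 + 3.1623 i$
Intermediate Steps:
$j{\left(G,o \right)} = 21$ ($j{\left(G,o \right)} = 3 + 18 = 21$)
$h{\left(D \right)} = \sqrt{2} \sqrt{D}$ ($h{\left(D \right)} = \sqrt{2 D} = \sqrt{2} \sqrt{D}$)
$y{\left(X \right)} = - X + i \sqrt{10}$ ($y{\left(X \right)} = \sqrt{2} \sqrt{-5} - X = \sqrt{2} i \sqrt{5} - X = i \sqrt{10} - X = - X + i \sqrt{10}$)
$r = 664$ ($r = \frac{13944}{21} = 13944 \cdot \frac{1}{21} = 664$)
$y{\left(175 \right)} + r = \left(\left(-1\right) 175 + i \sqrt{10}\right) + 664 = \left(-175 + i \sqrt{10}\right) + 664 = 489 + i \sqrt{10}$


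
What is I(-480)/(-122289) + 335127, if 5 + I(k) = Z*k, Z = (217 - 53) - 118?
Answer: 40982367788/122289 ≈ 3.3513e+5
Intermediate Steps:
Z = 46 (Z = 164 - 118 = 46)
I(k) = -5 + 46*k
I(-480)/(-122289) + 335127 = (-5 + 46*(-480))/(-122289) + 335127 = (-5 - 22080)*(-1/122289) + 335127 = -22085*(-1/122289) + 335127 = 22085/122289 + 335127 = 40982367788/122289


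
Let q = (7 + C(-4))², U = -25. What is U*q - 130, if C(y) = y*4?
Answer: -2155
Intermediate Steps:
C(y) = 4*y
q = 81 (q = (7 + 4*(-4))² = (7 - 16)² = (-9)² = 81)
U*q - 130 = -25*81 - 130 = -2025 - 130 = -2155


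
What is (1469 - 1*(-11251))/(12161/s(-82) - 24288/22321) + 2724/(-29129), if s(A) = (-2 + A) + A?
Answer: -1373636230051716/8024383777081 ≈ -171.18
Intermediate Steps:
s(A) = -2 + 2*A
(1469 - 1*(-11251))/(12161/s(-82) - 24288/22321) + 2724/(-29129) = (1469 - 1*(-11251))/(12161/(-2 + 2*(-82)) - 24288/22321) + 2724/(-29129) = (1469 + 11251)/(12161/(-2 - 164) - 24288*1/22321) + 2724*(-1/29129) = 12720/(12161/(-166) - 24288/22321) - 2724/29129 = 12720/(12161*(-1/166) - 24288/22321) - 2724/29129 = 12720/(-12161/166 - 24288/22321) - 2724/29129 = 12720/(-275477489/3705286) - 2724/29129 = 12720*(-3705286/275477489) - 2724/29129 = -47131237920/275477489 - 2724/29129 = -1373636230051716/8024383777081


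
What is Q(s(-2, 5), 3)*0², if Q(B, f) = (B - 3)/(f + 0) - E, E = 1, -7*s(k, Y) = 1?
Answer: 0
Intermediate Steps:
s(k, Y) = -⅐ (s(k, Y) = -⅐*1 = -⅐)
Q(B, f) = -1 + (-3 + B)/f (Q(B, f) = (B - 3)/(f + 0) - 1*1 = (-3 + B)/f - 1 = -1 + (-3 + B)/f)
Q(s(-2, 5), 3)*0² = ((-3 - ⅐ - 1*3)/3)*0² = ((-3 - ⅐ - 3)/3)*0 = ((⅓)*(-43/7))*0 = -43/21*0 = 0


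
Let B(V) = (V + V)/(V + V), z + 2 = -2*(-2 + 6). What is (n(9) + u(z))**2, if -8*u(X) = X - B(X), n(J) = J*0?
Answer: 121/64 ≈ 1.8906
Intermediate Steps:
n(J) = 0
z = -10 (z = -2 - 2*(-2 + 6) = -2 - 2*4 = -2 - 8 = -10)
B(V) = 1 (B(V) = (2*V)/((2*V)) = (2*V)*(1/(2*V)) = 1)
u(X) = 1/8 - X/8 (u(X) = -(X - 1*1)/8 = -(X - 1)/8 = -(-1 + X)/8 = 1/8 - X/8)
(n(9) + u(z))**2 = (0 + (1/8 - 1/8*(-10)))**2 = (0 + (1/8 + 5/4))**2 = (0 + 11/8)**2 = (11/8)**2 = 121/64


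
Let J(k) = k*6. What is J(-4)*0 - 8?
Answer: -8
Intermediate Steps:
J(k) = 6*k
J(-4)*0 - 8 = (6*(-4))*0 - 8 = -24*0 - 8 = 0 - 8 = -8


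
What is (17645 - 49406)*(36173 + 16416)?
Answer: -1670279229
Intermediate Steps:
(17645 - 49406)*(36173 + 16416) = -31761*52589 = -1670279229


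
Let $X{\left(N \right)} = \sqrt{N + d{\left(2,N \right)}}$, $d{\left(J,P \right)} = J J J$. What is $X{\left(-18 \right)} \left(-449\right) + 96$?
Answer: $96 - 449 i \sqrt{10} \approx 96.0 - 1419.9 i$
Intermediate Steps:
$d{\left(J,P \right)} = J^{3}$ ($d{\left(J,P \right)} = J^{2} J = J^{3}$)
$X{\left(N \right)} = \sqrt{8 + N}$ ($X{\left(N \right)} = \sqrt{N + 2^{3}} = \sqrt{N + 8} = \sqrt{8 + N}$)
$X{\left(-18 \right)} \left(-449\right) + 96 = \sqrt{8 - 18} \left(-449\right) + 96 = \sqrt{-10} \left(-449\right) + 96 = i \sqrt{10} \left(-449\right) + 96 = - 449 i \sqrt{10} + 96 = 96 - 449 i \sqrt{10}$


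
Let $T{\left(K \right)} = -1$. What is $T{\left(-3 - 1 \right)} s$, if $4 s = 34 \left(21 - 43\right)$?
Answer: $187$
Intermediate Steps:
$s = -187$ ($s = \frac{34 \left(21 - 43\right)}{4} = \frac{34 \left(-22\right)}{4} = \frac{1}{4} \left(-748\right) = -187$)
$T{\left(-3 - 1 \right)} s = \left(-1\right) \left(-187\right) = 187$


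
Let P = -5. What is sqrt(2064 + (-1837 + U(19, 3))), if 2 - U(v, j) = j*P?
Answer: 2*sqrt(61) ≈ 15.620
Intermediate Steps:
U(v, j) = 2 + 5*j (U(v, j) = 2 - j*(-5) = 2 - (-5)*j = 2 + 5*j)
sqrt(2064 + (-1837 + U(19, 3))) = sqrt(2064 + (-1837 + (2 + 5*3))) = sqrt(2064 + (-1837 + (2 + 15))) = sqrt(2064 + (-1837 + 17)) = sqrt(2064 - 1820) = sqrt(244) = 2*sqrt(61)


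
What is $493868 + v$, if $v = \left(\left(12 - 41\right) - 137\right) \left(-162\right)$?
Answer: $520760$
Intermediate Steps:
$v = 26892$ ($v = \left(\left(12 - 41\right) - 137\right) \left(-162\right) = \left(-29 - 137\right) \left(-162\right) = \left(-166\right) \left(-162\right) = 26892$)
$493868 + v = 493868 + 26892 = 520760$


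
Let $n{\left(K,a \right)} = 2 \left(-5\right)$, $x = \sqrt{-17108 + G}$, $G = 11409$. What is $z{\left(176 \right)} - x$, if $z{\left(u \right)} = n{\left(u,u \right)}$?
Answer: $-10 - i \sqrt{5699} \approx -10.0 - 75.492 i$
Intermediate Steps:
$x = i \sqrt{5699}$ ($x = \sqrt{-17108 + 11409} = \sqrt{-5699} = i \sqrt{5699} \approx 75.492 i$)
$n{\left(K,a \right)} = -10$
$z{\left(u \right)} = -10$
$z{\left(176 \right)} - x = -10 - i \sqrt{5699}$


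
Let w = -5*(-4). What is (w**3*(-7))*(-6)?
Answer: 336000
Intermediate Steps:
w = 20
(w**3*(-7))*(-6) = (20**3*(-7))*(-6) = (8000*(-7))*(-6) = -56000*(-6) = 336000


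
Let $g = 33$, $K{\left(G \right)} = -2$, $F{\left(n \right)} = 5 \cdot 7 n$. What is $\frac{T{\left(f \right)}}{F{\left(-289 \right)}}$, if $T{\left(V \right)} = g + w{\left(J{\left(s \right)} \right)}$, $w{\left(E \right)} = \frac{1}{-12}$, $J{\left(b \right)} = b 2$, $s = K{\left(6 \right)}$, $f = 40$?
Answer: $- \frac{79}{24276} \approx -0.0032542$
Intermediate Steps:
$F{\left(n \right)} = 35 n$
$s = -2$
$J{\left(b \right)} = 2 b$
$w{\left(E \right)} = - \frac{1}{12}$
$T{\left(V \right)} = \frac{395}{12}$ ($T{\left(V \right)} = 33 - \frac{1}{12} = \frac{395}{12}$)
$\frac{T{\left(f \right)}}{F{\left(-289 \right)}} = \frac{395}{12 \cdot 35 \left(-289\right)} = \frac{395}{12 \left(-10115\right)} = \frac{395}{12} \left(- \frac{1}{10115}\right) = - \frac{79}{24276}$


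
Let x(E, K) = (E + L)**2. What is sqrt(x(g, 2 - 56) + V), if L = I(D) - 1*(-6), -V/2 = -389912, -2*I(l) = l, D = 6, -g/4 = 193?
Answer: sqrt(1371185) ≈ 1171.0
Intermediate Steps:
g = -772 (g = -4*193 = -772)
I(l) = -l/2
V = 779824 (V = -2*(-389912) = 779824)
L = 3 (L = -1/2*6 - 1*(-6) = -3 + 6 = 3)
x(E, K) = (3 + E)**2 (x(E, K) = (E + 3)**2 = (3 + E)**2)
sqrt(x(g, 2 - 56) + V) = sqrt((3 - 772)**2 + 779824) = sqrt((-769)**2 + 779824) = sqrt(591361 + 779824) = sqrt(1371185)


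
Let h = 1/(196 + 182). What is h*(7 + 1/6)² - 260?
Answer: -3536231/13608 ≈ -259.86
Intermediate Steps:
h = 1/378 ≈ 0.0026455
h*(7 + 1/6)² - 260 = (7 + 1/6)²/378 - 260 = (7 + ⅙)²/378 - 260 = (43/6)²/378 - 260 = (1/378)*(1849/36) - 260 = 1849/13608 - 260 = -3536231/13608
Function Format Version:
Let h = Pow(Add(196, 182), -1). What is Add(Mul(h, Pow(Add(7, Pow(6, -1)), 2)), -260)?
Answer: Rational(-3536231, 13608) ≈ -259.86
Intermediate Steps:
h = Rational(1, 378) (h = Pow(378, -1) = Rational(1, 378) ≈ 0.0026455)
Add(Mul(h, Pow(Add(7, Pow(6, -1)), 2)), -260) = Add(Mul(Rational(1, 378), Pow(Add(7, Pow(6, -1)), 2)), -260) = Add(Mul(Rational(1, 378), Pow(Add(7, Rational(1, 6)), 2)), -260) = Add(Mul(Rational(1, 378), Pow(Rational(43, 6), 2)), -260) = Add(Mul(Rational(1, 378), Rational(1849, 36)), -260) = Add(Rational(1849, 13608), -260) = Rational(-3536231, 13608)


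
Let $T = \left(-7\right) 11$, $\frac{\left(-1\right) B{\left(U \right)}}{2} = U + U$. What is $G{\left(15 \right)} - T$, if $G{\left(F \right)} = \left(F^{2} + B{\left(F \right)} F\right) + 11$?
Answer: $-587$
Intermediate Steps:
$B{\left(U \right)} = - 4 U$ ($B{\left(U \right)} = - 2 \left(U + U\right) = - 2 \cdot 2 U = - 4 U$)
$T = -77$
$G{\left(F \right)} = 11 - 3 F^{2}$ ($G{\left(F \right)} = \left(F^{2} + - 4 F F\right) + 11 = \left(F^{2} - 4 F^{2}\right) + 11 = - 3 F^{2} + 11 = 11 - 3 F^{2}$)
$G{\left(15 \right)} - T = \left(11 - 3 \cdot 15^{2}\right) - -77 = \left(11 - 675\right) + 77 = -664 + 77 = -587$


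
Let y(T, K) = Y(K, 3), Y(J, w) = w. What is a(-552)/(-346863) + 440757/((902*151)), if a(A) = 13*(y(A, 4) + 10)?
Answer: 13896297923/4294857666 ≈ 3.2356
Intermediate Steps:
y(T, K) = 3
a(A) = 169 (a(A) = 13*(3 + 10) = 13*13 = 169)
a(-552)/(-346863) + 440757/((902*151)) = 169/(-346863) + 440757/((902*151)) = 169*(-1/346863) + 440757/136202 = -169/346863 + 440757*(1/136202) = -169/346863 + 440757/136202 = 13896297923/4294857666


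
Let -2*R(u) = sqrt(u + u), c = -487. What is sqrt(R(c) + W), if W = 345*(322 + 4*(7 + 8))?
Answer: sqrt(527160 - 2*I*sqrt(974))/2 ≈ 363.03 - 0.021492*I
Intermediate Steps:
R(u) = -sqrt(2)*sqrt(u)/2 (R(u) = -sqrt(u + u)/2 = -sqrt(2)*sqrt(u)/2)
W = 131790 (W = 345*(322 + 4*15) = 345*(322 + 60) = 345*382 = 131790)
sqrt(R(c) + W) = sqrt(-sqrt(2)*sqrt(-487)/2 + 131790) = sqrt(-sqrt(2)*I*sqrt(487)/2 + 131790) = sqrt(-I*sqrt(974)/2 + 131790) = sqrt(131790 - I*sqrt(974)/2)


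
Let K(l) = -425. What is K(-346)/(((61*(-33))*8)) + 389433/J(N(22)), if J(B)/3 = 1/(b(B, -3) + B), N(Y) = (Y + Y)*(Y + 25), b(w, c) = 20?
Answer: 4364914606697/16104 ≈ 2.7105e+8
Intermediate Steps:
N(Y) = 2*Y*(25 + Y) (N(Y) = (2*Y)*(25 + Y) = 2*Y*(25 + Y))
J(B) = 3/(20 + B)
K(-346)/(((61*(-33))*8)) + 389433/J(N(22)) = -425/((61*(-33))*8) + 389433/((3/(20 + 2*22*(25 + 22)))) = -425/((-2013*8)) + 389433/((3/(20 + 2*22*47))) = -425/(-16104) + 389433/((3/(20 + 2068))) = -425*(-1/16104) + 389433/((3/2088)) = 425/16104 + 389433/((3*(1/2088))) = 425/16104 + 389433/(1/696) = 425/16104 + 389433*696 = 425/16104 + 271045368 = 4364914606697/16104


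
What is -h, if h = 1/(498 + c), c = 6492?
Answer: -1/6990 ≈ -0.00014306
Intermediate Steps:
h = 1/6990 (h = 1/(498 + 6492) = 1/6990 ≈ 0.00014306)
-h = -1*1/6990 = -1/6990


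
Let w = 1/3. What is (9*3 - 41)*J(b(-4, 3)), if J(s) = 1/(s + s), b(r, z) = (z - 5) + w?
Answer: 21/5 ≈ 4.2000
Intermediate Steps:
w = ⅓ ≈ 0.33333
b(r, z) = -14/3 + z (b(r, z) = (z - 5) + ⅓ = (-5 + z) + ⅓ = -14/3 + z)
J(s) = 1/(2*s)
(9*3 - 41)*J(b(-4, 3)) = (9*3 - 41)*(1/(2*(-14/3 + 3))) = (27 - 41)*(1/(2*(-5/3))) = -7*(-3)/5 = -14*(-3/10) = 21/5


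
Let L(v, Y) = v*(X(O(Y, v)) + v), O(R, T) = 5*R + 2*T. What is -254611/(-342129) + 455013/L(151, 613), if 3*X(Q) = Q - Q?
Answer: 161478528088/7800883329 ≈ 20.700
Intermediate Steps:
O(R, T) = 2*T + 5*R
X(Q) = 0 (X(Q) = (Q - Q)/3 = (⅓)*0 = 0)
L(v, Y) = v² (L(v, Y) = v*(0 + v) = v*v = v²)
-254611/(-342129) + 455013/L(151, 613) = -254611/(-342129) + 455013/(151²) = -254611*(-1/342129) + 455013/22801 = 254611/342129 + 455013*(1/22801) = 254611/342129 + 455013/22801 = 161478528088/7800883329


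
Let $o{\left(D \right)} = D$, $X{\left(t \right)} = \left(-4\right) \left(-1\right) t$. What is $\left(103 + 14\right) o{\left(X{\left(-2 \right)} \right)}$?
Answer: $-936$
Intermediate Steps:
$X{\left(t \right)} = 4 t$
$\left(103 + 14\right) o{\left(X{\left(-2 \right)} \right)} = \left(103 + 14\right) 4 \left(-2\right) = 117 \left(-8\right) = -936$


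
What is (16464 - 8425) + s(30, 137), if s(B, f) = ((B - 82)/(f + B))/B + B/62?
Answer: 624305314/77655 ≈ 8039.5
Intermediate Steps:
s(B, f) = B/62 + (-82 + B)/(B*(B + f)) (s(B, f) = ((-82 + B)/(B + f))/B + B*(1/62) = ((-82 + B)/(B + f))/B + B/62 = (-82 + B)/(B*(B + f)) + B/62 = B/62 + (-82 + B)/(B*(B + f)))
(16464 - 8425) + s(30, 137) = (16464 - 8425) + (1/62)*(-5084 + 30**3 + 62*30 + 137*30**2)/(30*(30 + 137)) = 8039 + (1/62)*(1/30)*(-5084 + 27000 + 1860 + 137*900)/167 = 8039 + (1/62)*(1/30)*(1/167)*(-5084 + 27000 + 1860 + 123300) = 8039 + (1/62)*(1/30)*(1/167)*147076 = 8039 + 36769/77655 = 624305314/77655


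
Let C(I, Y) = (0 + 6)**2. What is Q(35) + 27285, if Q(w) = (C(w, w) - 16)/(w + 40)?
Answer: 409279/15 ≈ 27285.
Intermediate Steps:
C(I, Y) = 36 (C(I, Y) = 6**2 = 36)
Q(w) = 20/(40 + w) (Q(w) = (36 - 16)/(w + 40) = 20/(40 + w))
Q(35) + 27285 = 20/(40 + 35) + 27285 = 20/75 + 27285 = 20*(1/75) + 27285 = 4/15 + 27285 = 409279/15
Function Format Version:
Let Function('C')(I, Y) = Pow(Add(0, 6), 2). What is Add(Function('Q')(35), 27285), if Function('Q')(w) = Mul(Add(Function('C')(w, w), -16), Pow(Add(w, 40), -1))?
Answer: Rational(409279, 15) ≈ 27285.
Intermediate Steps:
Function('C')(I, Y) = 36 (Function('C')(I, Y) = Pow(6, 2) = 36)
Function('Q')(w) = Mul(20, Pow(Add(40, w), -1)) (Function('Q')(w) = Mul(Add(36, -16), Pow(Add(w, 40), -1)) = Mul(20, Pow(Add(40, w), -1)))
Add(Function('Q')(35), 27285) = Add(Mul(20, Pow(Add(40, 35), -1)), 27285) = Add(Mul(20, Pow(75, -1)), 27285) = Add(Mul(20, Rational(1, 75)), 27285) = Add(Rational(4, 15), 27285) = Rational(409279, 15)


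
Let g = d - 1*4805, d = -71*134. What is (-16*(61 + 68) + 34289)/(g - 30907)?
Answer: -32225/45226 ≈ -0.71253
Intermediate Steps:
d = -9514
g = -14319 (g = -9514 - 1*4805 = -9514 - 4805 = -14319)
(-16*(61 + 68) + 34289)/(g - 30907) = (-16*(61 + 68) + 34289)/(-14319 - 30907) = (-16*129 + 34289)/(-45226) = (-2064 + 34289)*(-1/45226) = 32225*(-1/45226) = -32225/45226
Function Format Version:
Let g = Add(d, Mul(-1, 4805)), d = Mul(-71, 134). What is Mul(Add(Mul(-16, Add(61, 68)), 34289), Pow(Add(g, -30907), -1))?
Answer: Rational(-32225, 45226) ≈ -0.71253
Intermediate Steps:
d = -9514
g = -14319 (g = Add(-9514, Mul(-1, 4805)) = Add(-9514, -4805) = -14319)
Mul(Add(Mul(-16, Add(61, 68)), 34289), Pow(Add(g, -30907), -1)) = Mul(Add(Mul(-16, Add(61, 68)), 34289), Pow(Add(-14319, -30907), -1)) = Mul(Add(Mul(-16, 129), 34289), Pow(-45226, -1)) = Mul(Add(-2064, 34289), Rational(-1, 45226)) = Mul(32225, Rational(-1, 45226)) = Rational(-32225, 45226)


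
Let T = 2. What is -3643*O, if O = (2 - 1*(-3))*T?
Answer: -36430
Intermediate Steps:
O = 10 (O = (2 - 1*(-3))*2 = (2 + 3)*2 = 5*2 = 10)
-3643*O = -3643*10 = -36430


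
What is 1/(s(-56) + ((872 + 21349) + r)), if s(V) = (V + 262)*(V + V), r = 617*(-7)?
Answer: -1/5170 ≈ -0.00019342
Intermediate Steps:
r = -4319
s(V) = 2*V*(262 + V) (s(V) = (262 + V)*(2*V) = 2*V*(262 + V))
1/(s(-56) + ((872 + 21349) + r)) = 1/(2*(-56)*(262 - 56) + ((872 + 21349) - 4319)) = 1/(2*(-56)*206 + (22221 - 4319)) = 1/(-23072 + 17902) = 1/(-5170) = -1/5170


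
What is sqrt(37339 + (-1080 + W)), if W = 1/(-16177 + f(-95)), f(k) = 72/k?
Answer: 3*sqrt(9516060321025434)/1536887 ≈ 190.42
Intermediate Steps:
W = -95/1536887 (W = 1/(-16177 + 72/(-95)) = 1/(-16177 + 72*(-1/95)) = 1/(-16177 - 72/95) = 1/(-1536887/95) = -95/1536887 ≈ -6.1813e-5)
sqrt(37339 + (-1080 + W)) = sqrt(37339 + (-1080 - 95/1536887)) = sqrt(37339 - 1659838055/1536887) = sqrt(55725985638/1536887) = 3*sqrt(9516060321025434)/1536887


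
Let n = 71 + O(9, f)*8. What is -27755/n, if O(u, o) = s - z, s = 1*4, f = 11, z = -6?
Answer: -27755/151 ≈ -183.81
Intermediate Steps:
s = 4
O(u, o) = 10 (O(u, o) = 4 - 1*(-6) = 4 + 6 = 10)
n = 151 (n = 71 + 10*8 = 71 + 80 = 151)
-27755/n = -27755/151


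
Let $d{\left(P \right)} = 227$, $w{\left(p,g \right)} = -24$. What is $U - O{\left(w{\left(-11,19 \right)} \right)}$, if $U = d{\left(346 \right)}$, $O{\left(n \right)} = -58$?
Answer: $285$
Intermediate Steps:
$U = 227$
$U - O{\left(w{\left(-11,19 \right)} \right)} = 227 - -58 = 227 + 58 = 285$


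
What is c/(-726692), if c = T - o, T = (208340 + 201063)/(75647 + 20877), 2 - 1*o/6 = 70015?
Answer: -40548018275/70143218608 ≈ -0.57807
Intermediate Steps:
o = -420078 (o = 12 - 6*70015 = 12 - 420090 = -420078)
T = 409403/96524 ≈ 4.2415
c = 40548018275/96524 (c = 409403/96524 - 1*(-420078) = 409403/96524 + 420078 = 40548018275/96524 ≈ 4.2008e+5)
c/(-726692) = (40548018275/96524)/(-726692) = (40548018275/96524)*(-1/726692) = -40548018275/70143218608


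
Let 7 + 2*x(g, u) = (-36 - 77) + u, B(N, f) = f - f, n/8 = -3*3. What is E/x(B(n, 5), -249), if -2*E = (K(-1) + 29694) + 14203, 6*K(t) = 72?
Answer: 43909/369 ≈ 118.99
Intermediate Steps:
n = -72 (n = 8*(-3*3) = 8*(-9) = -72)
B(N, f) = 0
K(t) = 12 (K(t) = (1/6)*72 = 12)
x(g, u) = -60 + u/2 (x(g, u) = -7/2 + ((-36 - 77) + u)/2 = -7/2 + (-113 + u)/2 = -7/2 + (-113/2 + u/2) = -60 + u/2)
E = -43909/2 (E = -((12 + 29694) + 14203)/2 = -(29706 + 14203)/2 = -1/2*43909 = -43909/2 ≈ -21955.)
E/x(B(n, 5), -249) = -43909/(2*(-60 + (1/2)*(-249))) = -43909/(2*(-60 - 249/2)) = -43909/(2*(-369/2)) = -43909/2*(-2/369) = 43909/369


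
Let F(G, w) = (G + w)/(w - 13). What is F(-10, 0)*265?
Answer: 2650/13 ≈ 203.85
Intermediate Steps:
F(G, w) = (G + w)/(-13 + w)
F(-10, 0)*265 = ((-10 + 0)/(-13 + 0))*265 = (-10/(-13))*265 = -1/13*(-10)*265 = (10/13)*265 = 2650/13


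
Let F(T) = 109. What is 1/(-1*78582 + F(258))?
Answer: -1/78473 ≈ -1.2743e-5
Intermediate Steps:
1/(-1*78582 + F(258)) = 1/(-1*78582 + 109) = 1/(-78582 + 109) = 1/(-78473) = -1/78473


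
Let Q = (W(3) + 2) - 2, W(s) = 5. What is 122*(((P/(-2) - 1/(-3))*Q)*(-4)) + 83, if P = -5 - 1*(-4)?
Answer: -5851/3 ≈ -1950.3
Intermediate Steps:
P = -1 (P = -5 + 4 = -1)
Q = 5 (Q = (5 + 2) - 2 = 7 - 2 = 5)
122*(((P/(-2) - 1/(-3))*Q)*(-4)) + 83 = 122*(((-1/(-2) - 1/(-3))*5)*(-4)) + 83 = 122*(((-1*(-1/2) - 1*(-1/3))*5)*(-4)) + 83 = 122*(((1/2 + 1/3)*5)*(-4)) + 83 = 122*(((5/6)*5)*(-4)) + 83 = 122*((25/6)*(-4)) + 83 = 122*(-50/3) + 83 = -6100/3 + 83 = -5851/3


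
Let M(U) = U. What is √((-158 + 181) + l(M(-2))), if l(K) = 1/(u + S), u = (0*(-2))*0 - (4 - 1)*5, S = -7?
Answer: √11110/22 ≈ 4.7911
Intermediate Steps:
u = -15 (u = 0*0 - 3*5 = 0 - 1*15 = 0 - 15 = -15)
l(K) = -1/22 (l(K) = 1/(-15 - 7) = 1/(-22) = -1/22)
√((-158 + 181) + l(M(-2))) = √((-158 + 181) - 1/22) = √(23 - 1/22) = √(505/22) = √11110/22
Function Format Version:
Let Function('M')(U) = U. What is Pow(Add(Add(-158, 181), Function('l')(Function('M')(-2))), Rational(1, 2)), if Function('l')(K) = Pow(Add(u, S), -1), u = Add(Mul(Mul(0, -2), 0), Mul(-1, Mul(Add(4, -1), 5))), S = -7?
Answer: Mul(Rational(1, 22), Pow(11110, Rational(1, 2))) ≈ 4.7911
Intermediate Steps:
u = -15 (u = Add(Mul(0, 0), Mul(-1, Mul(3, 5))) = Add(0, Mul(-1, 15)) = Add(0, -15) = -15)
Function('l')(K) = Rational(-1, 22) (Function('l')(K) = Pow(Add(-15, -7), -1) = Pow(-22, -1) = Rational(-1, 22))
Pow(Add(Add(-158, 181), Function('l')(Function('M')(-2))), Rational(1, 2)) = Pow(Add(Add(-158, 181), Rational(-1, 22)), Rational(1, 2)) = Pow(Add(23, Rational(-1, 22)), Rational(1, 2)) = Pow(Rational(505, 22), Rational(1, 2)) = Mul(Rational(1, 22), Pow(11110, Rational(1, 2)))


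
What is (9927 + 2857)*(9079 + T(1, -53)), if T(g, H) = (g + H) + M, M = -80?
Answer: 114378448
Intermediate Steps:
T(g, H) = -80 + H + g (T(g, H) = (g + H) - 80 = (H + g) - 80 = -80 + H + g)
(9927 + 2857)*(9079 + T(1, -53)) = (9927 + 2857)*(9079 + (-80 - 53 + 1)) = 12784*(9079 - 132) = 12784*8947 = 114378448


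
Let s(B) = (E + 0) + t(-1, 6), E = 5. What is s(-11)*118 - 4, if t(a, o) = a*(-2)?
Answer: 822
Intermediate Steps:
t(a, o) = -2*a
s(B) = 7 (s(B) = (5 + 0) - 2*(-1) = 5 + 2 = 7)
s(-11)*118 - 4 = 7*118 - 4 = 826 - 4 = 822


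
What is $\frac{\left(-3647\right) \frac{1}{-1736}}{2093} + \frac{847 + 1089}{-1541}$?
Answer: $- \frac{43656741}{34777288} \approx -1.2553$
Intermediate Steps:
$\frac{\left(-3647\right) \frac{1}{-1736}}{2093} + \frac{847 + 1089}{-1541} = \left(-3647\right) \left(- \frac{1}{1736}\right) \frac{1}{2093} + 1936 \left(- \frac{1}{1541}\right) = \frac{521}{248} \cdot \frac{1}{2093} - \frac{1936}{1541} = \frac{521}{519064} - \frac{1936}{1541} = - \frac{43656741}{34777288}$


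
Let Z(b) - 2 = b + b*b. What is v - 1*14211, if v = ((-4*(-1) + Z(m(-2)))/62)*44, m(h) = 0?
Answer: -440409/31 ≈ -14207.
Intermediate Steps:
Z(b) = 2 + b + b**2 (Z(b) = 2 + (b + b*b) = 2 + (b + b**2) = 2 + b + b**2)
v = 132/31 (v = ((-4*(-1) + (2 + 0 + 0**2))/62)*44 = ((4 + (2 + 0 + 0))/62)*44 = ((4 + 2)/62)*44 = ((1/62)*6)*44 = (3/31)*44 = 132/31 ≈ 4.2581)
v - 1*14211 = 132/31 - 1*14211 = 132/31 - 14211 = -440409/31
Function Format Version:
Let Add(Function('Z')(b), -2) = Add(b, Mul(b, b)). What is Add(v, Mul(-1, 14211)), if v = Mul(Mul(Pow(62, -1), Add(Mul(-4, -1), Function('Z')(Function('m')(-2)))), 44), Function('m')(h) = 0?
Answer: Rational(-440409, 31) ≈ -14207.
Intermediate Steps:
Function('Z')(b) = Add(2, b, Pow(b, 2)) (Function('Z')(b) = Add(2, Add(b, Mul(b, b))) = Add(2, Add(b, Pow(b, 2))) = Add(2, b, Pow(b, 2)))
v = Rational(132, 31) (v = Mul(Mul(Pow(62, -1), Add(Mul(-4, -1), Add(2, 0, Pow(0, 2)))), 44) = Mul(Mul(Rational(1, 62), Add(4, Add(2, 0, 0))), 44) = Mul(Mul(Rational(1, 62), Add(4, 2)), 44) = Mul(Mul(Rational(1, 62), 6), 44) = Mul(Rational(3, 31), 44) = Rational(132, 31) ≈ 4.2581)
Add(v, Mul(-1, 14211)) = Add(Rational(132, 31), Mul(-1, 14211)) = Add(Rational(132, 31), -14211) = Rational(-440409, 31)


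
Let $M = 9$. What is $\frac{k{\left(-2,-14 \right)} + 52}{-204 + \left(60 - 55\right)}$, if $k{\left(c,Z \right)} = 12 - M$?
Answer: $- \frac{55}{199} \approx -0.27638$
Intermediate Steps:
$k{\left(c,Z \right)} = 3$ ($k{\left(c,Z \right)} = 12 - 9 = 3$)
$\frac{k{\left(-2,-14 \right)} + 52}{-204 + \left(60 - 55\right)} = \frac{3 + 52}{-204 + \left(60 - 55\right)} = \frac{55}{-204 + \left(60 - 55\right)} = \frac{55}{-204 + 5} = \frac{55}{-199} = 55 \left(- \frac{1}{199}\right) = - \frac{55}{199}$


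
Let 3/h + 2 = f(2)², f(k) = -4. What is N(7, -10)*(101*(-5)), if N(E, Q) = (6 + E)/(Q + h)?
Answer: 91910/137 ≈ 670.88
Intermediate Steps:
h = 3/14 (h = 3/(-2 + (-4)²) = 3/(-2 + 16) = 3/14 ≈ 0.21429)
N(E, Q) = (6 + E)/(3/14 + Q) (N(E, Q) = (6 + E)/(Q + 3/14) = (6 + E)/(3/14 + Q))
N(7, -10)*(101*(-5)) = (14*(6 + 7)/(3 + 14*(-10)))*(101*(-5)) = (14*13/(3 - 140))*(-505) = (14*13/(-137))*(-505) = (14*(-1/137)*13)*(-505) = -182/137*(-505) = 91910/137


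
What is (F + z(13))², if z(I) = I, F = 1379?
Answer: 1937664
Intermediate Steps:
(F + z(13))² = (1379 + 13)² = 1392² = 1937664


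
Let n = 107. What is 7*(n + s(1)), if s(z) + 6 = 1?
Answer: 714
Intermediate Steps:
s(z) = -5 (s(z) = -6 + 1 = -5)
7*(n + s(1)) = 7*(107 - 5) = 7*102 = 714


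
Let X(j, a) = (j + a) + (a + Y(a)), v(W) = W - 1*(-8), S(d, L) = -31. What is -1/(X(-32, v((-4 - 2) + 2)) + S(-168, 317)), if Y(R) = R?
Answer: 1/51 ≈ 0.019608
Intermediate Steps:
v(W) = 8 + W (v(W) = W + 8 = 8 + W)
X(j, a) = j + 3*a (X(j, a) = (j + a) + (a + a) = (a + j) + 2*a = j + 3*a)
-1/(X(-32, v((-4 - 2) + 2)) + S(-168, 317)) = -1/((-32 + 3*(8 + ((-4 - 2) + 2))) - 31) = -1/((-32 + 3*(8 + (-6 + 2))) - 31) = -1/((-32 + 3*(8 - 4)) - 31) = -1/((-32 + 3*4) - 31) = -1/((-32 + 12) - 31) = -1/(-20 - 31) = -1/(-51) = -1*(-1/51) = 1/51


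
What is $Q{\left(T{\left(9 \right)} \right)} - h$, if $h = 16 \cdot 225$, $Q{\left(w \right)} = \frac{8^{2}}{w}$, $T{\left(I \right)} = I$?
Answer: $- \frac{32336}{9} \approx -3592.9$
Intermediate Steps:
$Q{\left(w \right)} = \frac{64}{w}$
$h = 3600$
$Q{\left(T{\left(9 \right)} \right)} - h = \frac{64}{9} - 3600 = - \frac{32336}{9}$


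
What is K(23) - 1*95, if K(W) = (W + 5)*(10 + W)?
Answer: 829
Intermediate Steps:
K(W) = (5 + W)*(10 + W)
K(23) - 1*95 = (50 + 23² + 15*23) - 1*95 = (50 + 529 + 345) - 95 = 924 - 95 = 829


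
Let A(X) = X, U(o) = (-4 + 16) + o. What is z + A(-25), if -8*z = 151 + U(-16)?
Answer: -347/8 ≈ -43.375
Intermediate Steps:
U(o) = 12 + o
z = -147/8 (z = -(151 + (12 - 16))/8 = -(151 - 4)/8 = -⅛*147 = -147/8 ≈ -18.375)
z + A(-25) = -147/8 - 25 = -347/8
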